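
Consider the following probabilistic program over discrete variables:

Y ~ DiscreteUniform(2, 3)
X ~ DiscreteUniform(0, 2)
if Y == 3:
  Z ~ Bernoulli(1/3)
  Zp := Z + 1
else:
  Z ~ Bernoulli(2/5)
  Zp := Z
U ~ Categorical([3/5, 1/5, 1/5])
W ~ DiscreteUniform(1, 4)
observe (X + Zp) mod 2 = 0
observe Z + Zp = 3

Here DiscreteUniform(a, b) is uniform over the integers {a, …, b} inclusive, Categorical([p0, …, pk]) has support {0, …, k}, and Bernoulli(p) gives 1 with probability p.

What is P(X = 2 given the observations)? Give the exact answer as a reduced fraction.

P(X = 2 | obs) = 1/2

Enumerate traces; 24 have nonzero weight after conditioning:
  (Y=3, X=0, Z=1, U=0, W=1) weight 1/120
  (Y=3, X=0, Z=1, U=0, W=2) weight 1/120
  (Y=3, X=0, Z=1, U=0, W=3) weight 1/120
  (Y=3, X=0, Z=1, U=0, W=4) weight 1/120
  (Y=3, X=0, Z=1, U=1, W=1) weight 1/360
  (Y=3, X=0, Z=1, U=1, W=2) weight 1/360
  (Y=3, X=0, Z=1, U=1, W=3) weight 1/360
  (Y=3, X=0, Z=1, U=1, W=4) weight 1/360
  (Y=3, X=2, Z=1, U=0, W=1) weight 1/120
  … 15 more
Group by X:
  weight(X=0) = 1/18
  weight(X=2) = 1/18
Total weight = 1/18 + 1/18 = 1/9
P(X=0 | obs) = 1/18 / 1/9 = 1/2
P(X=2 | obs) = 1/18 / 1/9 = 1/2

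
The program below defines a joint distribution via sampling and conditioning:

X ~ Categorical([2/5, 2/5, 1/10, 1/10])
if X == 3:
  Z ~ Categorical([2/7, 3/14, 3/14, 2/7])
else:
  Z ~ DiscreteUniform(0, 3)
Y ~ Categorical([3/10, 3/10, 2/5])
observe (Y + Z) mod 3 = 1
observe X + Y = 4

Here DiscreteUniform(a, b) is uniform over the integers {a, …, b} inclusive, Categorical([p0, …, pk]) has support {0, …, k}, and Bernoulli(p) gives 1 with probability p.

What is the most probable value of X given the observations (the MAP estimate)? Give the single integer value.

argmax_v P(X = v | obs) = 3

Enumerate traces; 3 have nonzero weight after conditioning:
  (X=2, Z=2, Y=2) weight 1/100
  (X=3, Z=0, Y=1) weight 3/350
  (X=3, Z=3, Y=1) weight 3/350
Group by X:
  weight(X=2) = 1/100
  weight(X=3) = 3/175
Total weight = 1/100 + 3/175 = 19/700
P(X=2 | obs) = 1/100 / 19/700 = 7/19
P(X=3 | obs) = 3/175 / 19/700 = 12/19
argmax = 3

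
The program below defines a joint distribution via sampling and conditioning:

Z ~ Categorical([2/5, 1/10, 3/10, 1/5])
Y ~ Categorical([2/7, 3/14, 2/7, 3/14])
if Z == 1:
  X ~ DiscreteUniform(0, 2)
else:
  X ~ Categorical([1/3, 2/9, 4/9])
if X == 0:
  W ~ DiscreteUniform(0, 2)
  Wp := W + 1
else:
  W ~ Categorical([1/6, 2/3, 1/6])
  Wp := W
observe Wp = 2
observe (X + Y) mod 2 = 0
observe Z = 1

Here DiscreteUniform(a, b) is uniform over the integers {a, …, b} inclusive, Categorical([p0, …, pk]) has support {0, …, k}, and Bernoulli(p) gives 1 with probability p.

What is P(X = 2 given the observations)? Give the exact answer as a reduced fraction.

Enumerate traces; 6 have nonzero weight after conditioning:
  (Z=1, Y=0, X=0, W=1) weight 1/315
  (Z=1, Y=0, X=2, W=2) weight 1/630
  (Z=1, Y=1, X=1, W=2) weight 1/840
  (Z=1, Y=2, X=0, W=1) weight 1/315
  (Z=1, Y=2, X=2, W=2) weight 1/630
  (Z=1, Y=3, X=1, W=2) weight 1/840
Group by X:
  weight(X=0) = 2/315
  weight(X=1) = 1/420
  weight(X=2) = 1/315
Total weight = 2/315 + 1/420 + 1/315 = 1/84
P(X=0 | obs) = 2/315 / 1/84 = 8/15
P(X=1 | obs) = 1/420 / 1/84 = 1/5
P(X=2 | obs) = 1/315 / 1/84 = 4/15

P(X = 2 | obs) = 4/15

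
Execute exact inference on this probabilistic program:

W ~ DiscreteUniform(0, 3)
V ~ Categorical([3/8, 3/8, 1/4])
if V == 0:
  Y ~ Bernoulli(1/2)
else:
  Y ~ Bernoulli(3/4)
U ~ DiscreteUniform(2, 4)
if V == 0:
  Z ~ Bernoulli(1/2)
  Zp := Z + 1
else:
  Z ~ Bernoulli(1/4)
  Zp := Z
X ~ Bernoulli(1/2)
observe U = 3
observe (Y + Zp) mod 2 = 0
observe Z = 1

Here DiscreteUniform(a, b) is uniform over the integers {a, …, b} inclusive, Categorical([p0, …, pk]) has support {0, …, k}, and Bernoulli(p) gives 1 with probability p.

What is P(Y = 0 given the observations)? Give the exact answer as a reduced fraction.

Enumerate traces; 24 have nonzero weight after conditioning:
  (W=0, V=0, Y=0, U=3, Z=1, X=0) weight 1/256
  (W=0, V=0, Y=0, U=3, Z=1, X=1) weight 1/256
  (W=0, V=1, Y=1, U=3, Z=1, X=0) weight 3/1024
  (W=0, V=1, Y=1, U=3, Z=1, X=1) weight 3/1024
  (W=0, V=2, Y=1, U=3, Z=1, X=0) weight 1/512
  (W=0, V=2, Y=1, U=3, Z=1, X=1) weight 1/512
  (W=1, V=0, Y=0, U=3, Z=1, X=0) weight 1/256
  (W=1, V=0, Y=0, U=3, Z=1, X=1) weight 1/256
  … 16 more
Group by Y:
  weight(Y=0) = 1/32
  weight(Y=1) = 5/128
Total weight = 1/32 + 5/128 = 9/128
P(Y=0 | obs) = 1/32 / 9/128 = 4/9
P(Y=1 | obs) = 5/128 / 9/128 = 5/9

P(Y = 0 | obs) = 4/9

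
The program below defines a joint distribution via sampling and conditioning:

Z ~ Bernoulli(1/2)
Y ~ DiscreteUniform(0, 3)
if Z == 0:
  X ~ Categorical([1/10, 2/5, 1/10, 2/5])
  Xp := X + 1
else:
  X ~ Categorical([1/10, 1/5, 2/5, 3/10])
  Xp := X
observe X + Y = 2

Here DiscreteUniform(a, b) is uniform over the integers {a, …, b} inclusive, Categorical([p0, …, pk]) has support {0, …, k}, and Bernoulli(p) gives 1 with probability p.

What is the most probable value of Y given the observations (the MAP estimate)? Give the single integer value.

argmax_v P(Y = v | obs) = 1

Enumerate traces; 6 have nonzero weight after conditioning:
  (Z=0, Y=0, X=2) weight 1/80
  (Z=0, Y=1, X=1) weight 1/20
  (Z=0, Y=2, X=0) weight 1/80
  (Z=1, Y=0, X=2) weight 1/20
  (Z=1, Y=1, X=1) weight 1/40
  (Z=1, Y=2, X=0) weight 1/80
Group by Y:
  weight(Y=0) = 1/16
  weight(Y=1) = 3/40
  weight(Y=2) = 1/40
Total weight = 1/16 + 3/40 + 1/40 = 13/80
P(Y=0 | obs) = 1/16 / 13/80 = 5/13
P(Y=1 | obs) = 3/40 / 13/80 = 6/13
P(Y=2 | obs) = 1/40 / 13/80 = 2/13
argmax = 1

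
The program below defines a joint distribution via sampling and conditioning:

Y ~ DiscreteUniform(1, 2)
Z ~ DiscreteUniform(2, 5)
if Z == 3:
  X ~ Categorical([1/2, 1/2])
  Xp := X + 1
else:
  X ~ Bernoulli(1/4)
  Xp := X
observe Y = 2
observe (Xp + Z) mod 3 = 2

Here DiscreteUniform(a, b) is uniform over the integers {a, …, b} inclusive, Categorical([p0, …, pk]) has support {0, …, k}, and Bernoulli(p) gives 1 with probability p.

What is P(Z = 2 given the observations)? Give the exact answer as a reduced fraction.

Enumerate traces; 4 have nonzero weight after conditioning:
  (Y=2, Z=2, X=0) weight 3/32
  (Y=2, Z=3, X=1) weight 1/16
  (Y=2, Z=4, X=1) weight 1/32
  (Y=2, Z=5, X=0) weight 3/32
Group by Z:
  weight(Z=2) = 3/32
  weight(Z=3) = 1/16
  weight(Z=4) = 1/32
  weight(Z=5) = 3/32
Total weight = 3/32 + 1/16 + 1/32 + 3/32 = 9/32
P(Z=2 | obs) = 3/32 / 9/32 = 1/3
P(Z=3 | obs) = 1/16 / 9/32 = 2/9
P(Z=4 | obs) = 1/32 / 9/32 = 1/9
P(Z=5 | obs) = 3/32 / 9/32 = 1/3

P(Z = 2 | obs) = 1/3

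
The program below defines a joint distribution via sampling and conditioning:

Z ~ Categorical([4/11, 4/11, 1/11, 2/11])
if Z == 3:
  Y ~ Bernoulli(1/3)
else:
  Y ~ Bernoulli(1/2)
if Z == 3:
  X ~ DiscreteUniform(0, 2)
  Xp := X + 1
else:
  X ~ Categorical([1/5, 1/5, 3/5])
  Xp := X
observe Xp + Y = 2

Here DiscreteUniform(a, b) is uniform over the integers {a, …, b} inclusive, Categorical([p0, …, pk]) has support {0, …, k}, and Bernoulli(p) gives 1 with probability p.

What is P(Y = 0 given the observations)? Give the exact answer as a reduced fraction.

Enumerate traces; 8 have nonzero weight after conditioning:
  (Z=0, Y=0, X=2) weight 6/55
  (Z=0, Y=1, X=1) weight 2/55
  (Z=1, Y=0, X=2) weight 6/55
  (Z=1, Y=1, X=1) weight 2/55
  (Z=2, Y=0, X=2) weight 3/110
  (Z=2, Y=1, X=1) weight 1/110
  (Z=3, Y=0, X=1) weight 4/99
  (Z=3, Y=1, X=0) weight 2/99
Group by Y:
  weight(Y=0) = 283/990
  weight(Y=1) = 101/990
Total weight = 283/990 + 101/990 = 64/165
P(Y=0 | obs) = 283/990 / 64/165 = 283/384
P(Y=1 | obs) = 101/990 / 64/165 = 101/384

P(Y = 0 | obs) = 283/384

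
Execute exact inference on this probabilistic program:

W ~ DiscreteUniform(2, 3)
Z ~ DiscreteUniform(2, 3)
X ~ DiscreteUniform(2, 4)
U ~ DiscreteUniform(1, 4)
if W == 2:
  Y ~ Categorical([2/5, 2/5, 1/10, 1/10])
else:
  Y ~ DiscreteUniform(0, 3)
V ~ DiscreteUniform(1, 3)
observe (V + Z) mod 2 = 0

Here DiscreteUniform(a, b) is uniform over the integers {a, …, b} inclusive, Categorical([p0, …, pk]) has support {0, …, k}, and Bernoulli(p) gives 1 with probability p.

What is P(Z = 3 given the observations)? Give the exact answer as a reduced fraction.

Enumerate traces; 288 have nonzero weight after conditioning:
  (W=2, Z=2, X=2, U=1, Y=0, V=2) weight 1/360
  (W=2, Z=2, X=2, U=1, Y=1, V=2) weight 1/360
  (W=2, Z=2, X=2, U=1, Y=2, V=2) weight 1/1440
  (W=2, Z=2, X=2, U=1, Y=3, V=2) weight 1/1440
  (W=2, Z=2, X=2, U=2, Y=0, V=2) weight 1/360
  (W=2, Z=2, X=2, U=2, Y=1, V=2) weight 1/360
  (W=2, Z=2, X=2, U=2, Y=2, V=2) weight 1/1440
  (W=2, Z=2, X=2, U=2, Y=3, V=2) weight 1/1440
  (W=2, Z=3, X=2, U=1, Y=0, V=1) weight 1/360
  … 279 more
Group by Z:
  weight(Z=2) = 1/6
  weight(Z=3) = 1/3
Total weight = 1/6 + 1/3 = 1/2
P(Z=2 | obs) = 1/6 / 1/2 = 1/3
P(Z=3 | obs) = 1/3 / 1/2 = 2/3

P(Z = 3 | obs) = 2/3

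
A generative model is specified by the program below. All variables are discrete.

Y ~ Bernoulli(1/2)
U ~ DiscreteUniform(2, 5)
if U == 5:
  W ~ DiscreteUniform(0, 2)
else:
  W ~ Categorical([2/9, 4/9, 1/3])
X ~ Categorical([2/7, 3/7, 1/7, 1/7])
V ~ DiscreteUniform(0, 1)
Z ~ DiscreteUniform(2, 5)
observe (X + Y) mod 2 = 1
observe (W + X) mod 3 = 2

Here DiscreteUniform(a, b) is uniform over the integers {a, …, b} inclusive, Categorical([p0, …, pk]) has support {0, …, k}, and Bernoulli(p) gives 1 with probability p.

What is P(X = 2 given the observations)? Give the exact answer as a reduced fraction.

P(X = 2 | obs) = 1/10

Enumerate traces; 128 have nonzero weight after conditioning:
  (Y=0, U=2, W=1, X=1, V=0, Z=2) weight 1/336
  (Y=0, U=2, W=1, X=1, V=0, Z=3) weight 1/336
  (Y=0, U=2, W=1, X=1, V=0, Z=4) weight 1/336
  (Y=0, U=2, W=1, X=1, V=0, Z=5) weight 1/336
  (Y=0, U=2, W=1, X=1, V=1, Z=2) weight 1/336
  (Y=0, U=2, W=1, X=1, V=1, Z=3) weight 1/336
  (Y=0, U=2, W=1, X=1, V=1, Z=4) weight 1/336
  (Y=0, U=2, W=1, X=1, V=1, Z=5) weight 1/336
  (Y=0, U=2, W=2, X=3, V=0, Z=2) weight 1/1344
  (Y=1, U=2, W=0, X=2, V=0, Z=2) weight 1/2016
  … 118 more
Group by X:
  weight(X=0) = 1/21
  weight(X=1) = 5/56
  weight(X=2) = 1/56
  weight(X=3) = 1/42
Total weight = 1/21 + 5/56 + 1/56 + 1/42 = 5/28
P(X=0 | obs) = 1/21 / 5/28 = 4/15
P(X=1 | obs) = 5/56 / 5/28 = 1/2
P(X=2 | obs) = 1/56 / 5/28 = 1/10
P(X=3 | obs) = 1/42 / 5/28 = 2/15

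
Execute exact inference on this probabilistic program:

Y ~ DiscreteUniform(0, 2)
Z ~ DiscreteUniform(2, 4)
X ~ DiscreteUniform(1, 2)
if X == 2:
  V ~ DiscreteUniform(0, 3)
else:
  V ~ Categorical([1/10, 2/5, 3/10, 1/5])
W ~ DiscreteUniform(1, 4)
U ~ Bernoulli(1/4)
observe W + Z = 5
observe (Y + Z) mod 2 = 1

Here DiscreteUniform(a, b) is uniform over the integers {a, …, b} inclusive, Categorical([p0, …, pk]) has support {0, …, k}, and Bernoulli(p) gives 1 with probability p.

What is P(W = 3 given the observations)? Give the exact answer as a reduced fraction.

Enumerate traces; 64 have nonzero weight after conditioning:
  (Y=0, Z=3, X=1, V=0, W=2, U=0) weight 1/960
  (Y=0, Z=3, X=1, V=0, W=2, U=1) weight 1/2880
  (Y=0, Z=3, X=1, V=1, W=2, U=0) weight 1/240
  (Y=0, Z=3, X=1, V=1, W=2, U=1) weight 1/720
  (Y=0, Z=3, X=1, V=2, W=2, U=0) weight 1/320
  (Y=0, Z=3, X=1, V=2, W=2, U=1) weight 1/960
  (Y=0, Z=3, X=1, V=3, W=2, U=0) weight 1/480
  (Y=0, Z=3, X=1, V=3, W=2, U=1) weight 1/1440
  (Y=1, Z=2, X=1, V=0, W=3, U=0) weight 1/960
  (Y=1, Z=4, X=1, V=0, W=1, U=0) weight 1/960
  … 54 more
Group by W:
  weight(W=1) = 1/36
  weight(W=2) = 1/18
  weight(W=3) = 1/36
Total weight = 1/36 + 1/18 + 1/36 = 1/9
P(W=1 | obs) = 1/36 / 1/9 = 1/4
P(W=2 | obs) = 1/18 / 1/9 = 1/2
P(W=3 | obs) = 1/36 / 1/9 = 1/4

P(W = 3 | obs) = 1/4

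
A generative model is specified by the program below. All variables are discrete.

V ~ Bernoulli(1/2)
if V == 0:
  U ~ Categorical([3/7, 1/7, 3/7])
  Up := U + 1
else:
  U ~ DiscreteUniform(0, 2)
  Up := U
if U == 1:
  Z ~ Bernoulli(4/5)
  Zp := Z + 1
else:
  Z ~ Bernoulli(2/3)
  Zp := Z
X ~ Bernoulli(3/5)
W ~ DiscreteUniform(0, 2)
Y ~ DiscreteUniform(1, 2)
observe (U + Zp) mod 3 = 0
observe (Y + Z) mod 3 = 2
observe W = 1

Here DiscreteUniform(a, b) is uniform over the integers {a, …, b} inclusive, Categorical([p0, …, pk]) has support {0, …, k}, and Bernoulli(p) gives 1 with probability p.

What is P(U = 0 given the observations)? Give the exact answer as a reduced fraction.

P(U = 0 | obs) = 2/9

Enumerate traces; 12 have nonzero weight after conditioning:
  (V=0, U=0, Z=0, X=0, W=1, Y=2) weight 1/210
  (V=0, U=0, Z=0, X=1, W=1, Y=2) weight 1/140
  (V=0, U=1, Z=1, X=0, W=1, Y=1) weight 2/525
  (V=0, U=1, Z=1, X=1, W=1, Y=1) weight 1/175
  (V=0, U=2, Z=1, X=0, W=1, Y=1) weight 1/105
  (V=0, U=2, Z=1, X=1, W=1, Y=1) weight 1/70
  (V=1, U=0, Z=0, X=0, W=1, Y=2) weight 1/270
  (V=1, U=0, Z=0, X=1, W=1, Y=2) weight 1/180
  … 4 more
Group by U:
  weight(U=0) = 4/189
  weight(U=1) = 2/63
  weight(U=2) = 8/189
Total weight = 4/189 + 2/63 + 8/189 = 2/21
P(U=0 | obs) = 4/189 / 2/21 = 2/9
P(U=1 | obs) = 2/63 / 2/21 = 1/3
P(U=2 | obs) = 8/189 / 2/21 = 4/9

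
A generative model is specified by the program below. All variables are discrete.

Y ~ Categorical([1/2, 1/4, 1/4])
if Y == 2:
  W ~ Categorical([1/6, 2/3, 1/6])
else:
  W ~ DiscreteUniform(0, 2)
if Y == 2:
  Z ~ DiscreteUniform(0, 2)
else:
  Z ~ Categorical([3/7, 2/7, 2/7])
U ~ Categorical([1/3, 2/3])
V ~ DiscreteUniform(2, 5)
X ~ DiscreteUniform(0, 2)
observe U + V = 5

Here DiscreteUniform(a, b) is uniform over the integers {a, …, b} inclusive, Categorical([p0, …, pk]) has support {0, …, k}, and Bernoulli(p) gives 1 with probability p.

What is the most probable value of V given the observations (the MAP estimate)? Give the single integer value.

argmax_v P(V = v | obs) = 4

Enumerate traces; 162 have nonzero weight after conditioning:
  (Y=0, W=0, Z=0, U=0, V=5, X=0) weight 1/504
  (Y=0, W=0, Z=0, U=0, V=5, X=1) weight 1/504
  (Y=0, W=0, Z=0, U=0, V=5, X=2) weight 1/504
  (Y=0, W=0, Z=0, U=1, V=4, X=0) weight 1/252
  (Y=0, W=0, Z=0, U=1, V=4, X=1) weight 1/252
  (Y=0, W=0, Z=0, U=1, V=4, X=2) weight 1/252
  (Y=0, W=0, Z=1, U=0, V=5, X=0) weight 1/756
  (Y=0, W=0, Z=1, U=0, V=5, X=1) weight 1/756
  … 154 more
Group by V:
  weight(V=4) = 1/6
  weight(V=5) = 1/12
Total weight = 1/6 + 1/12 = 1/4
P(V=4 | obs) = 1/6 / 1/4 = 2/3
P(V=5 | obs) = 1/12 / 1/4 = 1/3
argmax = 4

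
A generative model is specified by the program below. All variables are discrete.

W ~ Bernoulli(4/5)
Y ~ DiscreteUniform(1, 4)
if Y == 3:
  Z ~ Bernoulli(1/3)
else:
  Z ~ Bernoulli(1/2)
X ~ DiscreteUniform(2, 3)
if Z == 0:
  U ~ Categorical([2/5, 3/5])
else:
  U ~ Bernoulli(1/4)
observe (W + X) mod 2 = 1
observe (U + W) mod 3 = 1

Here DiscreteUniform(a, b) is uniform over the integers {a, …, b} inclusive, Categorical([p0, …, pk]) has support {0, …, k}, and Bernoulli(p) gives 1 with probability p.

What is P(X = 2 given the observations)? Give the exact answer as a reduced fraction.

P(X = 2 | obs) = 1076/1287

Enumerate traces; 16 have nonzero weight after conditioning:
  (W=0, Y=1, Z=0, X=3, U=1) weight 3/400
  (W=0, Y=1, Z=1, X=3, U=1) weight 1/320
  (W=0, Y=2, Z=0, X=3, U=1) weight 3/400
  (W=0, Y=2, Z=1, X=3, U=1) weight 1/320
  (W=0, Y=3, Z=0, X=3, U=1) weight 1/100
  (W=0, Y=3, Z=1, X=3, U=1) weight 1/480
  (W=0, Y=4, Z=0, X=3, U=1) weight 3/400
  (W=0, Y=4, Z=1, X=3, U=1) weight 1/320
  (W=1, Y=1, Z=0, X=2, U=0) weight 1/50
  … 7 more
Group by X:
  weight(X=2) = 269/1200
  weight(X=3) = 211/4800
Total weight = 269/1200 + 211/4800 = 429/1600
P(X=2 | obs) = 269/1200 / 429/1600 = 1076/1287
P(X=3 | obs) = 211/4800 / 429/1600 = 211/1287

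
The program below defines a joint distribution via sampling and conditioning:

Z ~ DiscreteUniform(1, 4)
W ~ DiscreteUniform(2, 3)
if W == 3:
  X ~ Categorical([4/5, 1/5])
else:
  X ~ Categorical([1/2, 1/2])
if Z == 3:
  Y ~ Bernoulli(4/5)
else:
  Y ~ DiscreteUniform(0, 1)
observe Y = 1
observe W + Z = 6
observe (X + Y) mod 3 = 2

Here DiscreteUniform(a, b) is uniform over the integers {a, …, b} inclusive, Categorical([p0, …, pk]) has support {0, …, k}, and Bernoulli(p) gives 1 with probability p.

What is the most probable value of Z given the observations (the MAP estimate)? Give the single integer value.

Enumerate traces; 2 have nonzero weight after conditioning:
  (Z=3, W=3, X=1, Y=1) weight 1/50
  (Z=4, W=2, X=1, Y=1) weight 1/32
Group by Z:
  weight(Z=3) = 1/50
  weight(Z=4) = 1/32
Total weight = 1/50 + 1/32 = 41/800
P(Z=3 | obs) = 1/50 / 41/800 = 16/41
P(Z=4 | obs) = 1/32 / 41/800 = 25/41
argmax = 4

argmax_v P(Z = v | obs) = 4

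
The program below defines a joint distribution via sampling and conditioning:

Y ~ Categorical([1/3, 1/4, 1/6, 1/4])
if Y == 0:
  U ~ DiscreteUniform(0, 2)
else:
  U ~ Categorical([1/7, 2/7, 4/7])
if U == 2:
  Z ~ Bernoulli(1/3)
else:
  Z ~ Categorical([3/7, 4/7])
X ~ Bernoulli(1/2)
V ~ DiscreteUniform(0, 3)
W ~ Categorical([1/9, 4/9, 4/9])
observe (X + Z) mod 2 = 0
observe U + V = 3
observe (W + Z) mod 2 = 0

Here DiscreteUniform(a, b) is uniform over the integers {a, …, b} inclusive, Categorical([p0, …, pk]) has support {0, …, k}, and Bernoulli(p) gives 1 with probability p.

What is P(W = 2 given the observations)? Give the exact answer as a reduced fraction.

Enumerate traces; 36 have nonzero weight after conditioning:
  (Y=0, U=0, Z=0, X=0, V=3, W=0) weight 1/1512
  (Y=0, U=0, Z=0, X=0, V=3, W=2) weight 1/378
  (Y=0, U=0, Z=1, X=1, V=3, W=1) weight 2/567
  (Y=0, U=1, Z=0, X=0, V=2, W=0) weight 1/1512
  (Y=0, U=1, Z=0, X=0, V=2, W=2) weight 1/378
  (Y=0, U=1, Z=1, X=1, V=2, W=1) weight 2/567
  (Y=0, U=2, Z=0, X=0, V=1, W=0) weight 1/972
  (Y=0, U=2, Z=0, X=0, V=1, W=2) weight 1/243
  … 28 more
Group by W:
  weight(W=0) = 361/47628
  weight(W=1) = 601/23814
  weight(W=2) = 361/11907
Total weight = 361/47628 + 601/23814 + 361/11907 = 3007/47628
P(W=0 | obs) = 361/47628 / 3007/47628 = 361/3007
P(W=1 | obs) = 601/23814 / 3007/47628 = 1202/3007
P(W=2 | obs) = 361/11907 / 3007/47628 = 1444/3007

P(W = 2 | obs) = 1444/3007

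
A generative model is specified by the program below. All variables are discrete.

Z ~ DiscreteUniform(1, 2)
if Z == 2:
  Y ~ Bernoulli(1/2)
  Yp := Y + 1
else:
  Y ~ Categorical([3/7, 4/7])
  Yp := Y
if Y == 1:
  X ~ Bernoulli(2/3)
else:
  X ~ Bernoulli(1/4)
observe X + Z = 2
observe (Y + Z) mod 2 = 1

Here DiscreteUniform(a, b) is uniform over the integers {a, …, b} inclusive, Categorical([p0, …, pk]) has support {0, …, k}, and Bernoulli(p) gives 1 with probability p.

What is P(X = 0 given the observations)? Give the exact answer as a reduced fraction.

Enumerate traces; 2 have nonzero weight after conditioning:
  (Z=1, Y=0, X=1) weight 3/56
  (Z=2, Y=1, X=0) weight 1/12
Group by X:
  weight(X=0) = 1/12
  weight(X=1) = 3/56
Total weight = 1/12 + 3/56 = 23/168
P(X=0 | obs) = 1/12 / 23/168 = 14/23
P(X=1 | obs) = 3/56 / 23/168 = 9/23

P(X = 0 | obs) = 14/23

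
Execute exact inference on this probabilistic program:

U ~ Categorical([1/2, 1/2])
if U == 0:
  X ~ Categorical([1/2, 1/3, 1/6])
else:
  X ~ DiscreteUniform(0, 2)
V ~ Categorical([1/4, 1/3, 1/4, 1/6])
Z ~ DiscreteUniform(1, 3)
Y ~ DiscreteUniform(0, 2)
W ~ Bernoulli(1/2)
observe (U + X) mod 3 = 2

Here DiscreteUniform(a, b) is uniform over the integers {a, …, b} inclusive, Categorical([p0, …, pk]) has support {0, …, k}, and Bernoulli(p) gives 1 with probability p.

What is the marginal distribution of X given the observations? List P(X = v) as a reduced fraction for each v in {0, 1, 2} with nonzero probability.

P(X=1) = 2/3, P(X=2) = 1/3

Enumerate traces; 144 have nonzero weight after conditioning:
  (U=0, X=2, V=0, Z=1, Y=0, W=0) weight 1/864
  (U=0, X=2, V=0, Z=1, Y=0, W=1) weight 1/864
  (U=0, X=2, V=0, Z=1, Y=1, W=0) weight 1/864
  (U=0, X=2, V=0, Z=1, Y=1, W=1) weight 1/864
  (U=0, X=2, V=0, Z=1, Y=2, W=0) weight 1/864
  (U=0, X=2, V=0, Z=1, Y=2, W=1) weight 1/864
  (U=0, X=2, V=0, Z=2, Y=0, W=0) weight 1/864
  (U=0, X=2, V=0, Z=2, Y=0, W=1) weight 1/864
  (U=1, X=1, V=0, Z=1, Y=0, W=0) weight 1/432
  … 135 more
Group by X:
  weight(X=1) = 1/6
  weight(X=2) = 1/12
Total weight = 1/6 + 1/12 = 1/4
P(X=1 | obs) = 1/6 / 1/4 = 2/3
P(X=2 | obs) = 1/12 / 1/4 = 1/3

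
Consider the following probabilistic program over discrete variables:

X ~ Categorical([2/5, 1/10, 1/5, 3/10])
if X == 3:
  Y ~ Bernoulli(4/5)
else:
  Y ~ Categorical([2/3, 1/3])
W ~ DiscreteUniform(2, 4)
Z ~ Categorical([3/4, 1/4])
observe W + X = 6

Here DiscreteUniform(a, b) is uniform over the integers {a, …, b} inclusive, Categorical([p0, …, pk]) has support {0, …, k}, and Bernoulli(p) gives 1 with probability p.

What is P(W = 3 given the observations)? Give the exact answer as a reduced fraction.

P(W = 3 | obs) = 3/5

Enumerate traces; 8 have nonzero weight after conditioning:
  (X=2, Y=0, W=4, Z=0) weight 1/30
  (X=2, Y=0, W=4, Z=1) weight 1/90
  (X=2, Y=1, W=4, Z=0) weight 1/60
  (X=2, Y=1, W=4, Z=1) weight 1/180
  (X=3, Y=0, W=3, Z=0) weight 3/200
  (X=3, Y=0, W=3, Z=1) weight 1/200
  (X=3, Y=1, W=3, Z=0) weight 3/50
  (X=3, Y=1, W=3, Z=1) weight 1/50
Group by W:
  weight(W=3) = 1/10
  weight(W=4) = 1/15
Total weight = 1/10 + 1/15 = 1/6
P(W=3 | obs) = 1/10 / 1/6 = 3/5
P(W=4 | obs) = 1/15 / 1/6 = 2/5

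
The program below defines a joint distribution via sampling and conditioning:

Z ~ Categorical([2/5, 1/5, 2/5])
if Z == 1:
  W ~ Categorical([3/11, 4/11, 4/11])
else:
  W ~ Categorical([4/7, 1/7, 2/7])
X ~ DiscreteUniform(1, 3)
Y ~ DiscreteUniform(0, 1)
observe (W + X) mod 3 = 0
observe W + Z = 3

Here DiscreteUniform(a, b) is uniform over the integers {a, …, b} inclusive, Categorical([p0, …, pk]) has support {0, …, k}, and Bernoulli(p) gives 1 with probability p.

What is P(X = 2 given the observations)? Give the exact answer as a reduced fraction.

P(X = 2 | obs) = 11/25

Enumerate traces; 4 have nonzero weight after conditioning:
  (Z=1, W=2, X=1, Y=0) weight 2/165
  (Z=1, W=2, X=1, Y=1) weight 2/165
  (Z=2, W=1, X=2, Y=0) weight 1/105
  (Z=2, W=1, X=2, Y=1) weight 1/105
Group by X:
  weight(X=1) = 4/165
  weight(X=2) = 2/105
Total weight = 4/165 + 2/105 = 10/231
P(X=1 | obs) = 4/165 / 10/231 = 14/25
P(X=2 | obs) = 2/105 / 10/231 = 11/25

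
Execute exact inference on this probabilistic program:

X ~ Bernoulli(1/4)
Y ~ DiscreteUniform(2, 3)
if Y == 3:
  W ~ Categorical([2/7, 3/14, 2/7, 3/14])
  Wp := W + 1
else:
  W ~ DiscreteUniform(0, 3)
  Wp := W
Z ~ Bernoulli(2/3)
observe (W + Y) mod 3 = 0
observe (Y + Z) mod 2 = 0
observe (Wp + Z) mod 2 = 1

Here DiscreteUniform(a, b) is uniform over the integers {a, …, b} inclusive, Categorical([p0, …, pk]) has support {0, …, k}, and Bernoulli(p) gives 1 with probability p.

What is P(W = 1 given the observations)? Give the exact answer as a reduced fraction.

Enumerate traces; 4 have nonzero weight after conditioning:
  (X=0, Y=2, W=1, Z=0) weight 1/32
  (X=0, Y=3, W=3, Z=1) weight 3/56
  (X=1, Y=2, W=1, Z=0) weight 1/96
  (X=1, Y=3, W=3, Z=1) weight 1/56
Group by W:
  weight(W=1) = 1/24
  weight(W=3) = 1/14
Total weight = 1/24 + 1/14 = 19/168
P(W=1 | obs) = 1/24 / 19/168 = 7/19
P(W=3 | obs) = 1/14 / 19/168 = 12/19

P(W = 1 | obs) = 7/19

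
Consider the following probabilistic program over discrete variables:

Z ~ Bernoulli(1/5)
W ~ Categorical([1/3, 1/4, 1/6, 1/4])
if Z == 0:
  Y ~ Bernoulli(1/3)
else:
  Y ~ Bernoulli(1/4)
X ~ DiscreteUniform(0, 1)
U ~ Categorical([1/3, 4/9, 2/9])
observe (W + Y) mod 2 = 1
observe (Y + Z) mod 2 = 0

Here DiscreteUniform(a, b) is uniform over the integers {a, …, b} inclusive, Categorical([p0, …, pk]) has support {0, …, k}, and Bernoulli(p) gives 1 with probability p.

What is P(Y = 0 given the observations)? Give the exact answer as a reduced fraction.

Enumerate traces; 24 have nonzero weight after conditioning:
  (Z=0, W=1, Y=0, X=0, U=0) weight 1/45
  (Z=0, W=1, Y=0, X=0, U=1) weight 4/135
  (Z=0, W=1, Y=0, X=0, U=2) weight 2/135
  (Z=0, W=1, Y=0, X=1, U=0) weight 1/45
  (Z=0, W=1, Y=0, X=1, U=1) weight 4/135
  (Z=0, W=1, Y=0, X=1, U=2) weight 2/135
  (Z=0, W=3, Y=0, X=0, U=0) weight 1/45
  (Z=0, W=3, Y=0, X=0, U=1) weight 4/135
  (Z=1, W=0, Y=1, X=0, U=0) weight 1/360
  … 15 more
Group by Y:
  weight(Y=0) = 4/15
  weight(Y=1) = 1/40
Total weight = 4/15 + 1/40 = 7/24
P(Y=0 | obs) = 4/15 / 7/24 = 32/35
P(Y=1 | obs) = 1/40 / 7/24 = 3/35

P(Y = 0 | obs) = 32/35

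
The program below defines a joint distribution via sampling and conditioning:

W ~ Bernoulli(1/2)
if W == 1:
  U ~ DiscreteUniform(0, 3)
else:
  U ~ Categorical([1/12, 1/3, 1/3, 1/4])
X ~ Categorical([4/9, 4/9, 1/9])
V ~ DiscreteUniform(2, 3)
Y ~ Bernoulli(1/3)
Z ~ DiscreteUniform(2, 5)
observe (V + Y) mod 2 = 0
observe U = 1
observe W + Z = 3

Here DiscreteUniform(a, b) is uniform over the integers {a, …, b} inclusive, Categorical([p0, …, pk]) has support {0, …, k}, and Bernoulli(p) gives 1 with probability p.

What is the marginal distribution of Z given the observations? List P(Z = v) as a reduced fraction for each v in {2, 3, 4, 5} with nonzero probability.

P(Z=2) = 3/7, P(Z=3) = 4/7

Enumerate traces; 12 have nonzero weight after conditioning:
  (W=0, U=1, X=0, V=2, Y=0, Z=3) weight 1/162
  (W=0, U=1, X=0, V=3, Y=1, Z=3) weight 1/324
  (W=0, U=1, X=1, V=2, Y=0, Z=3) weight 1/162
  (W=0, U=1, X=1, V=3, Y=1, Z=3) weight 1/324
  (W=0, U=1, X=2, V=2, Y=0, Z=3) weight 1/648
  (W=0, U=1, X=2, V=3, Y=1, Z=3) weight 1/1296
  (W=1, U=1, X=0, V=2, Y=0, Z=2) weight 1/216
  (W=1, U=1, X=0, V=3, Y=1, Z=2) weight 1/432
  … 4 more
Group by Z:
  weight(Z=2) = 1/64
  weight(Z=3) = 1/48
Total weight = 1/64 + 1/48 = 7/192
P(Z=2 | obs) = 1/64 / 7/192 = 3/7
P(Z=3 | obs) = 1/48 / 7/192 = 4/7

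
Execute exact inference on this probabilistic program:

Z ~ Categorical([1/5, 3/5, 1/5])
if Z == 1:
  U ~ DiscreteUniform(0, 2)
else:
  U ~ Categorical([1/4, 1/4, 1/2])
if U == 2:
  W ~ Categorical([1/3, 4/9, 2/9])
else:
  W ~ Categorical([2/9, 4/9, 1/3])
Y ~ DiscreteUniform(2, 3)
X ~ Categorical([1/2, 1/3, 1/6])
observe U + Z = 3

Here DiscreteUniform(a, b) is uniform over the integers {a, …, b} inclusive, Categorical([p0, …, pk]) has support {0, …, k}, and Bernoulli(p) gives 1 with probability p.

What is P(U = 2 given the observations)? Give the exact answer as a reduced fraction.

P(U = 2 | obs) = 4/5

Enumerate traces; 36 have nonzero weight after conditioning:
  (Z=1, U=2, W=0, Y=2, X=0) weight 1/60
  (Z=1, U=2, W=0, Y=2, X=1) weight 1/90
  (Z=1, U=2, W=0, Y=2, X=2) weight 1/180
  (Z=1, U=2, W=0, Y=3, X=0) weight 1/60
  (Z=1, U=2, W=0, Y=3, X=1) weight 1/90
  (Z=1, U=2, W=0, Y=3, X=2) weight 1/180
  (Z=1, U=2, W=1, Y=2, X=0) weight 1/45
  (Z=1, U=2, W=1, Y=2, X=1) weight 2/135
  (Z=2, U=1, W=0, Y=2, X=0) weight 1/360
  … 27 more
Group by U:
  weight(U=1) = 1/20
  weight(U=2) = 1/5
Total weight = 1/20 + 1/5 = 1/4
P(U=1 | obs) = 1/20 / 1/4 = 1/5
P(U=2 | obs) = 1/5 / 1/4 = 4/5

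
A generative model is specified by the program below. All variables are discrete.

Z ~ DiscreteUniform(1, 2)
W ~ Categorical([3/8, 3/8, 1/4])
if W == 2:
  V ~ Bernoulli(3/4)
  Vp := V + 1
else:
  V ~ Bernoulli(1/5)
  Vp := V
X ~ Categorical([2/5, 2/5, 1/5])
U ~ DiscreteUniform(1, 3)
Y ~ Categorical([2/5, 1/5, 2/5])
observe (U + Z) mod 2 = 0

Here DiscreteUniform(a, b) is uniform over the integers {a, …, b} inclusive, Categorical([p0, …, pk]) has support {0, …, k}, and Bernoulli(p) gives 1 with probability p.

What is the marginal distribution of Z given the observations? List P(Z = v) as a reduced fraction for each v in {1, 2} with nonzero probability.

P(Z=1) = 2/3, P(Z=2) = 1/3

Enumerate traces; 162 have nonzero weight after conditioning:
  (Z=1, W=0, V=0, X=0, U=1, Y=0) weight 1/125
  (Z=1, W=0, V=0, X=0, U=1, Y=1) weight 1/250
  (Z=1, W=0, V=0, X=0, U=1, Y=2) weight 1/125
  (Z=1, W=0, V=0, X=0, U=3, Y=0) weight 1/125
  (Z=1, W=0, V=0, X=0, U=3, Y=1) weight 1/250
  (Z=1, W=0, V=0, X=0, U=3, Y=2) weight 1/125
  (Z=1, W=0, V=0, X=1, U=1, Y=0) weight 1/125
  (Z=1, W=0, V=0, X=1, U=1, Y=1) weight 1/250
  (Z=2, W=0, V=0, X=0, U=2, Y=0) weight 1/125
  … 153 more
Group by Z:
  weight(Z=1) = 1/3
  weight(Z=2) = 1/6
Total weight = 1/3 + 1/6 = 1/2
P(Z=1 | obs) = 1/3 / 1/2 = 2/3
P(Z=2 | obs) = 1/6 / 1/2 = 1/3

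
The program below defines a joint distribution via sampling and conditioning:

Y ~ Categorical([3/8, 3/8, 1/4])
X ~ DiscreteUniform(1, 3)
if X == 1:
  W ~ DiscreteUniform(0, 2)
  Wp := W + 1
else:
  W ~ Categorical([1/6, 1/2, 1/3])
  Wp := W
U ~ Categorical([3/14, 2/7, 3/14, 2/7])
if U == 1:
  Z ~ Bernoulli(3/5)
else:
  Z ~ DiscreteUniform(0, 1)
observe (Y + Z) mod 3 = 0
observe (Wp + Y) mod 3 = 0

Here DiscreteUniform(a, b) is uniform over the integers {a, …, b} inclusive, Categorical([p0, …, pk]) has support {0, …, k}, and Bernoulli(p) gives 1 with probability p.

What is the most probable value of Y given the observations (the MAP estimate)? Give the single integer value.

argmax_v P(Y = v | obs) = 2

Enumerate traces; 24 have nonzero weight after conditioning:
  (Y=0, X=1, W=2, U=0, Z=0) weight 1/224
  (Y=0, X=1, W=2, U=1, Z=0) weight 1/210
  (Y=0, X=1, W=2, U=2, Z=0) weight 1/224
  (Y=0, X=1, W=2, U=3, Z=0) weight 1/168
  (Y=0, X=2, W=0, U=0, Z=0) weight 1/448
  (Y=0, X=2, W=0, U=1, Z=0) weight 1/420
  (Y=0, X=2, W=0, U=2, Z=0) weight 1/448
  (Y=0, X=2, W=0, U=3, Z=0) weight 1/336
  (Y=2, X=1, W=0, U=0, Z=1) weight 1/336
  … 15 more
Group by Y:
  weight(Y=0) = 11/280
  weight(Y=2) = 37/630
Total weight = 11/280 + 37/630 = 247/2520
P(Y=0 | obs) = 11/280 / 247/2520 = 99/247
P(Y=2 | obs) = 37/630 / 247/2520 = 148/247
argmax = 2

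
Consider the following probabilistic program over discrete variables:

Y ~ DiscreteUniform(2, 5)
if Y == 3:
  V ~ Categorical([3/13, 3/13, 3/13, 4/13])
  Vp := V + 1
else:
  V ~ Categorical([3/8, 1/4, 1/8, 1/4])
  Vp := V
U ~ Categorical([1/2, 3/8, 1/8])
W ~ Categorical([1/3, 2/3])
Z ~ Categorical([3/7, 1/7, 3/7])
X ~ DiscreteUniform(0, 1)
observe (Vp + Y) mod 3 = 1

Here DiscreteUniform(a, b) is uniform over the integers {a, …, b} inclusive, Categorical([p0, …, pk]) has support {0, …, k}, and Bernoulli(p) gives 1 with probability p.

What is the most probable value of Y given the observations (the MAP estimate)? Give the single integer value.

Enumerate traces; 216 have nonzero weight after conditioning:
  (Y=2, V=2, U=0, W=0, Z=0, X=0) weight 1/896
  (Y=2, V=2, U=0, W=0, Z=0, X=1) weight 1/896
  (Y=2, V=2, U=0, W=0, Z=1, X=0) weight 1/2688
  (Y=2, V=2, U=0, W=0, Z=1, X=1) weight 1/2688
  (Y=2, V=2, U=0, W=0, Z=2, X=0) weight 1/896
  (Y=2, V=2, U=0, W=0, Z=2, X=1) weight 1/896
  (Y=2, V=2, U=0, W=1, Z=0, X=0) weight 1/448
  (Y=2, V=2, U=0, W=1, Z=0, X=1) weight 1/448
  (Y=3, V=0, U=0, W=0, Z=0, X=0) weight 3/1456
  (Y=4, V=0, U=0, W=0, Z=0, X=0) weight 3/896
  … 206 more
Group by Y:
  weight(Y=2) = 1/32
  weight(Y=3) = 7/52
  weight(Y=4) = 5/32
  weight(Y=5) = 1/32
Total weight = 1/32 + 7/52 + 5/32 + 1/32 = 147/416
P(Y=2 | obs) = 1/32 / 147/416 = 13/147
P(Y=3 | obs) = 7/52 / 147/416 = 8/21
P(Y=4 | obs) = 5/32 / 147/416 = 65/147
P(Y=5 | obs) = 1/32 / 147/416 = 13/147
argmax = 4

argmax_v P(Y = v | obs) = 4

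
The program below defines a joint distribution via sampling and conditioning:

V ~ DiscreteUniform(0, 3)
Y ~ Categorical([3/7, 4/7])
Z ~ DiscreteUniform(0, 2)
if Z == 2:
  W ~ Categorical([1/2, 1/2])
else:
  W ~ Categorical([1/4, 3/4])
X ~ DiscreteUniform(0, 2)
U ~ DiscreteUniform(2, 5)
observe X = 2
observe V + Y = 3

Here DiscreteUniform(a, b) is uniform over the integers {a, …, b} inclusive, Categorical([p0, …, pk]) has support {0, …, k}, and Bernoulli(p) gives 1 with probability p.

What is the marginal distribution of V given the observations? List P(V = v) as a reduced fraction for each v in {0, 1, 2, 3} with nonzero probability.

P(V=2) = 4/7, P(V=3) = 3/7

Enumerate traces; 48 have nonzero weight after conditioning:
  (V=2, Y=1, Z=0, W=0, X=2, U=2) weight 1/1008
  (V=2, Y=1, Z=0, W=0, X=2, U=3) weight 1/1008
  (V=2, Y=1, Z=0, W=0, X=2, U=4) weight 1/1008
  (V=2, Y=1, Z=0, W=0, X=2, U=5) weight 1/1008
  (V=2, Y=1, Z=0, W=1, X=2, U=2) weight 1/336
  (V=2, Y=1, Z=0, W=1, X=2, U=3) weight 1/336
  (V=2, Y=1, Z=0, W=1, X=2, U=4) weight 1/336
  (V=2, Y=1, Z=0, W=1, X=2, U=5) weight 1/336
  (V=3, Y=0, Z=0, W=0, X=2, U=2) weight 1/1344
  … 39 more
Group by V:
  weight(V=2) = 1/21
  weight(V=3) = 1/28
Total weight = 1/21 + 1/28 = 1/12
P(V=2 | obs) = 1/21 / 1/12 = 4/7
P(V=3 | obs) = 1/28 / 1/12 = 3/7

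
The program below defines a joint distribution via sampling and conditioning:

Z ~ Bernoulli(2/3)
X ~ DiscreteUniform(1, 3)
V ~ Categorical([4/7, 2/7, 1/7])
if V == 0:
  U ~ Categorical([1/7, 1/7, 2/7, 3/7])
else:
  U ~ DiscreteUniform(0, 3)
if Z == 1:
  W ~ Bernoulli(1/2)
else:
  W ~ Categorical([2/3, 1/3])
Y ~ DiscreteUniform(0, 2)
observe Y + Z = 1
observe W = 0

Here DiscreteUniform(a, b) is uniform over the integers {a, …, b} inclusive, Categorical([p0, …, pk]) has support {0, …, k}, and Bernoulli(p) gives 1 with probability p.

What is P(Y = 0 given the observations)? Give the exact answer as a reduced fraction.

P(Y = 0 | obs) = 3/5

Enumerate traces; 72 have nonzero weight after conditioning:
  (Z=0, X=1, V=0, U=0, W=0, Y=1) weight 8/3969
  (Z=0, X=1, V=0, U=1, W=0, Y=1) weight 8/3969
  (Z=0, X=1, V=0, U=2, W=0, Y=1) weight 16/3969
  (Z=0, X=1, V=0, U=3, W=0, Y=1) weight 8/1323
  (Z=0, X=1, V=1, U=0, W=0, Y=1) weight 1/567
  (Z=0, X=1, V=1, U=1, W=0, Y=1) weight 1/567
  (Z=0, X=1, V=1, U=2, W=0, Y=1) weight 1/567
  (Z=0, X=1, V=1, U=3, W=0, Y=1) weight 1/567
  (Z=1, X=1, V=0, U=0, W=0, Y=0) weight 4/1323
  … 63 more
Group by Y:
  weight(Y=0) = 1/9
  weight(Y=1) = 2/27
Total weight = 1/9 + 2/27 = 5/27
P(Y=0 | obs) = 1/9 / 5/27 = 3/5
P(Y=1 | obs) = 2/27 / 5/27 = 2/5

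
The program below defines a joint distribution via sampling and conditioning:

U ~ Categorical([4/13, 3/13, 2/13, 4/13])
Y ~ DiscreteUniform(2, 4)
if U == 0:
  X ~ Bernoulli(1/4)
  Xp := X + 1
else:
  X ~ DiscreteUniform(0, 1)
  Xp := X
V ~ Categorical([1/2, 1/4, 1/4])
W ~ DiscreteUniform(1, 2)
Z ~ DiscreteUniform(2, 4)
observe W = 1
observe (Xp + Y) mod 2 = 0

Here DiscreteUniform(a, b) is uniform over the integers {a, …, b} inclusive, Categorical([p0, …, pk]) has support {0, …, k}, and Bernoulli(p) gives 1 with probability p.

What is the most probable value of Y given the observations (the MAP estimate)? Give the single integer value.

argmax_v P(Y = v | obs) = 3

Enumerate traces; 108 have nonzero weight after conditioning:
  (U=0, Y=2, X=1, V=0, W=1, Z=2) weight 1/468
  (U=0, Y=2, X=1, V=0, W=1, Z=3) weight 1/468
  (U=0, Y=2, X=1, V=0, W=1, Z=4) weight 1/468
  (U=0, Y=2, X=1, V=1, W=1, Z=2) weight 1/936
  (U=0, Y=2, X=1, V=1, W=1, Z=3) weight 1/936
  (U=0, Y=2, X=1, V=1, W=1, Z=4) weight 1/936
  (U=0, Y=2, X=1, V=2, W=1, Z=2) weight 1/936
  (U=0, Y=2, X=1, V=2, W=1, Z=3) weight 1/936
  (U=0, Y=3, X=0, V=0, W=1, Z=2) weight 1/156
  (U=0, Y=4, X=1, V=0, W=1, Z=2) weight 1/468
  … 98 more
Group by Y:
  weight(Y=2) = 11/156
  weight(Y=3) = 5/52
  weight(Y=4) = 11/156
Total weight = 11/156 + 5/52 + 11/156 = 37/156
P(Y=2 | obs) = 11/156 / 37/156 = 11/37
P(Y=3 | obs) = 5/52 / 37/156 = 15/37
P(Y=4 | obs) = 11/156 / 37/156 = 11/37
argmax = 3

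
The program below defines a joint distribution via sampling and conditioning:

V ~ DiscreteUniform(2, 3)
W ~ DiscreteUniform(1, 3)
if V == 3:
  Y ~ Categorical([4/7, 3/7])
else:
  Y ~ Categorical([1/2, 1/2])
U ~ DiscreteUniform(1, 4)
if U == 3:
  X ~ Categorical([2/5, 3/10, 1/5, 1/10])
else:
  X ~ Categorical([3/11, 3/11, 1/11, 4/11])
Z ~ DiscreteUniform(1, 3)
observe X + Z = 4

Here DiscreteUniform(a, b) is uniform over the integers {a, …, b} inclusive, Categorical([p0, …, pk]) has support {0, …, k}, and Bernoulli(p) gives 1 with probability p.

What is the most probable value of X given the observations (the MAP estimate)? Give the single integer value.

Enumerate traces; 144 have nonzero weight after conditioning:
  (V=2, W=1, Y=0, U=1, X=1, Z=3) weight 1/528
  (V=2, W=1, Y=0, U=1, X=2, Z=2) weight 1/1584
  (V=2, W=1, Y=0, U=1, X=3, Z=1) weight 1/396
  (V=2, W=1, Y=0, U=2, X=1, Z=3) weight 1/528
  (V=2, W=1, Y=0, U=2, X=2, Z=2) weight 1/1584
  (V=2, W=1, Y=0, U=2, X=3, Z=1) weight 1/396
  (V=2, W=1, Y=0, U=3, X=1, Z=3) weight 1/480
  (V=2, W=1, Y=0, U=3, X=2, Z=2) weight 1/720
  … 136 more
Group by X:
  weight(X=1) = 41/440
  weight(X=2) = 13/330
  weight(X=3) = 131/1320
Total weight = 41/440 + 13/330 + 131/1320 = 51/220
P(X=1 | obs) = 41/440 / 51/220 = 41/102
P(X=2 | obs) = 13/330 / 51/220 = 26/153
P(X=3 | obs) = 131/1320 / 51/220 = 131/306
argmax = 3

argmax_v P(X = v | obs) = 3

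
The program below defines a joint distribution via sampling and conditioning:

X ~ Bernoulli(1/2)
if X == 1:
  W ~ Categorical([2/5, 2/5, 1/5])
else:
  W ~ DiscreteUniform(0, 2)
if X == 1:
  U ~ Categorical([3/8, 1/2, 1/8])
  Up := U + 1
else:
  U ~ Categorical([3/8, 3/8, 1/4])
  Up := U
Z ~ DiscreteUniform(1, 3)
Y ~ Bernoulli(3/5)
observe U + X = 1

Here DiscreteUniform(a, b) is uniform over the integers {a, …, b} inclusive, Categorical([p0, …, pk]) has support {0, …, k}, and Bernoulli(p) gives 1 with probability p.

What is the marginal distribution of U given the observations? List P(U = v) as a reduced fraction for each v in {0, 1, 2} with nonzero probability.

Enumerate traces; 36 have nonzero weight after conditioning:
  (X=0, W=0, U=1, Z=1, Y=0) weight 1/120
  (X=0, W=0, U=1, Z=1, Y=1) weight 1/80
  (X=0, W=0, U=1, Z=2, Y=0) weight 1/120
  (X=0, W=0, U=1, Z=2, Y=1) weight 1/80
  (X=0, W=0, U=1, Z=3, Y=0) weight 1/120
  (X=0, W=0, U=1, Z=3, Y=1) weight 1/80
  (X=0, W=1, U=1, Z=1, Y=0) weight 1/120
  (X=0, W=1, U=1, Z=1, Y=1) weight 1/80
  (X=1, W=0, U=0, Z=1, Y=0) weight 1/100
  … 27 more
Group by U:
  weight(U=0) = 3/16
  weight(U=1) = 3/16
Total weight = 3/16 + 3/16 = 3/8
P(U=0 | obs) = 3/16 / 3/8 = 1/2
P(U=1 | obs) = 3/16 / 3/8 = 1/2

P(U=0) = 1/2, P(U=1) = 1/2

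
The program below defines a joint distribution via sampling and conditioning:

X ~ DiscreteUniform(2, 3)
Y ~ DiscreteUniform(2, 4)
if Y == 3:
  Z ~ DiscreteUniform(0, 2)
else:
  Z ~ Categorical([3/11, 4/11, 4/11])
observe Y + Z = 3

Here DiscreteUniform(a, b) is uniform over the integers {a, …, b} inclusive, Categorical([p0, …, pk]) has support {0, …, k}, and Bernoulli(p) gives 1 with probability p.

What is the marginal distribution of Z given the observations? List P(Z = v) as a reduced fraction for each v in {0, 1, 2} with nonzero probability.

P(Z=0) = 11/23, P(Z=1) = 12/23

Enumerate traces; 4 have nonzero weight after conditioning:
  (X=2, Y=2, Z=1) weight 2/33
  (X=2, Y=3, Z=0) weight 1/18
  (X=3, Y=2, Z=1) weight 2/33
  (X=3, Y=3, Z=0) weight 1/18
Group by Z:
  weight(Z=0) = 1/9
  weight(Z=1) = 4/33
Total weight = 1/9 + 4/33 = 23/99
P(Z=0 | obs) = 1/9 / 23/99 = 11/23
P(Z=1 | obs) = 4/33 / 23/99 = 12/23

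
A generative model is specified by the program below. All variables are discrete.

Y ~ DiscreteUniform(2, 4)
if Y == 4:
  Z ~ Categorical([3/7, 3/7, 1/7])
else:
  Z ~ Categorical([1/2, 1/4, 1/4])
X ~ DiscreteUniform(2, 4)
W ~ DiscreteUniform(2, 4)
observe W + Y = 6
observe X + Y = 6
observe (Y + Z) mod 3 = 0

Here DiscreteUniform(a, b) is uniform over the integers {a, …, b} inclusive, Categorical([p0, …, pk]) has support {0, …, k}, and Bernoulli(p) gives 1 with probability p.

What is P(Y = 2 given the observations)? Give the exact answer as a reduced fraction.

P(Y = 2 | obs) = 7/25

Enumerate traces; 3 have nonzero weight after conditioning:
  (Y=2, Z=1, X=4, W=4) weight 1/108
  (Y=3, Z=0, X=3, W=3) weight 1/54
  (Y=4, Z=2, X=2, W=2) weight 1/189
Group by Y:
  weight(Y=2) = 1/108
  weight(Y=3) = 1/54
  weight(Y=4) = 1/189
Total weight = 1/108 + 1/54 + 1/189 = 25/756
P(Y=2 | obs) = 1/108 / 25/756 = 7/25
P(Y=3 | obs) = 1/54 / 25/756 = 14/25
P(Y=4 | obs) = 1/189 / 25/756 = 4/25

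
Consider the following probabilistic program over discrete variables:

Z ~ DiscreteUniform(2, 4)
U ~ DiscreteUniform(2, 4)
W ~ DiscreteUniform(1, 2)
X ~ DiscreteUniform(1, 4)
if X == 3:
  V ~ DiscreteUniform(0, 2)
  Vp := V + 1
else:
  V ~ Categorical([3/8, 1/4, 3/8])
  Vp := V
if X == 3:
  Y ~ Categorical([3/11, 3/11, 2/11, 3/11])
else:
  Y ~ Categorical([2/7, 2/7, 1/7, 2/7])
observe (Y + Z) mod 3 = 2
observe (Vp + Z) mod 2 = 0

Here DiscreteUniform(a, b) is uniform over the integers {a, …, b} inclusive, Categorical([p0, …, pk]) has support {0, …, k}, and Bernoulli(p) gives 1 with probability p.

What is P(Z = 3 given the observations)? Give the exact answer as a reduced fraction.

P(Z = 3 | obs) = 211/2245

Enumerate traces; 156 have nonzero weight after conditioning:
  (Z=2, U=2, W=1, X=1, V=0, Y=0) weight 1/672
  (Z=2, U=2, W=1, X=1, V=0, Y=3) weight 1/672
  (Z=2, U=2, W=1, X=1, V=2, Y=0) weight 1/672
  (Z=2, U=2, W=1, X=1, V=2, Y=3) weight 1/672
  (Z=2, U=2, W=1, X=2, V=0, Y=0) weight 1/672
  (Z=2, U=2, W=1, X=2, V=0, Y=3) weight 1/672
  (Z=2, U=2, W=1, X=2, V=2, Y=0) weight 1/672
  (Z=2, U=2, W=1, X=2, V=2, Y=3) weight 1/672
  (Z=3, U=2, W=1, X=1, V=1, Y=2) weight 1/2016
  (Z=4, U=2, W=1, X=1, V=0, Y=1) weight 1/672
  … 146 more
Group by Z:
  weight(Z=2) = 113/924
  weight(Z=3) = 211/11088
  weight(Z=4) = 113/1848
Total weight = 113/924 + 211/11088 + 113/1848 = 2245/11088
P(Z=2 | obs) = 113/924 / 2245/11088 = 1356/2245
P(Z=3 | obs) = 211/11088 / 2245/11088 = 211/2245
P(Z=4 | obs) = 113/1848 / 2245/11088 = 678/2245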